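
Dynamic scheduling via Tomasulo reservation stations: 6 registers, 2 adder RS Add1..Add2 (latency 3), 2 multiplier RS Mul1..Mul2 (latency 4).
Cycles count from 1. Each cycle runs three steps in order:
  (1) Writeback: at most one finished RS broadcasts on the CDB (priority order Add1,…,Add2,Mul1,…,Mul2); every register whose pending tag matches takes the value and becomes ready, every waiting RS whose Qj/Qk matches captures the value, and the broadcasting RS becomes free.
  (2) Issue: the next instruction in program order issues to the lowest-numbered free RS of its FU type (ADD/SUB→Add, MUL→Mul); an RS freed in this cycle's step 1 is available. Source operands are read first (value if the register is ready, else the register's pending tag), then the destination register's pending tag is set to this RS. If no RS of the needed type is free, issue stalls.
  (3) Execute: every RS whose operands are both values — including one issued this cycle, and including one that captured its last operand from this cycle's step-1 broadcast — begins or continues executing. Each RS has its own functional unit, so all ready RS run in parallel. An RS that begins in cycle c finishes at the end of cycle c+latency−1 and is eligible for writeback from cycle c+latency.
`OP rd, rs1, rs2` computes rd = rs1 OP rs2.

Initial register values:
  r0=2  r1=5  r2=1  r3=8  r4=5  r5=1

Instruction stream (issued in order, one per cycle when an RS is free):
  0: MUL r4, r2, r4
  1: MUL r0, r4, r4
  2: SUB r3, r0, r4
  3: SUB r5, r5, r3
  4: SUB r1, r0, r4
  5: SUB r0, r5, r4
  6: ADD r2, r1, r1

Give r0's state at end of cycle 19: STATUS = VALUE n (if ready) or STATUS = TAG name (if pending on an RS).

  c1: issue MUL r4<-Mul1  regs: r0:2,r1:5,r2:1,r3:8,r4:Mul1,r5:1
  c2: issue MUL r0<-Mul2  regs: r0:Mul2,r1:5,r2:1,r3:8,r4:Mul1,r5:1
  c3: issue SUB r3<-Add1  regs: r0:Mul2,r1:5,r2:1,r3:Add1,r4:Mul1,r5:1
  c4: issue SUB r5<-Add2  regs: r0:Mul2,r1:5,r2:1,r3:Add1,r4:Mul1,r5:Add2
  c5: CDB Mul1=5; stall  regs: r0:Mul2,r1:5,r2:1,r3:Add1,r4:5,r5:Add2
  c6: stall  regs: r0:Mul2,r1:5,r2:1,r3:Add1,r4:5,r5:Add2
  c7: stall  regs: r0:Mul2,r1:5,r2:1,r3:Add1,r4:5,r5:Add2
  c8: stall  regs: r0:Mul2,r1:5,r2:1,r3:Add1,r4:5,r5:Add2
  c9: CDB Mul2=25; stall  regs: r0:25,r1:5,r2:1,r3:Add1,r4:5,r5:Add2
  c10: stall  regs: r0:25,r1:5,r2:1,r3:Add1,r4:5,r5:Add2
  c11: stall  regs: r0:25,r1:5,r2:1,r3:Add1,r4:5,r5:Add2
  c12: CDB Add1=20; issue SUB r1<-Add1  regs: r0:25,r1:Add1,r2:1,r3:20,r4:5,r5:Add2
  c13: stall  regs: r0:25,r1:Add1,r2:1,r3:20,r4:5,r5:Add2
  c14: stall  regs: r0:25,r1:Add1,r2:1,r3:20,r4:5,r5:Add2
  c15: CDB Add1=20; issue SUB r0<-Add1  regs: r0:Add1,r1:20,r2:1,r3:20,r4:5,r5:Add2
  c16: CDB Add2=-19; issue ADD r2<-Add2  regs: r0:Add1,r1:20,r2:Add2,r3:20,r4:5,r5:-19
  c17: -  regs: r0:Add1,r1:20,r2:Add2,r3:20,r4:5,r5:-19
  c18: -  regs: r0:Add1,r1:20,r2:Add2,r3:20,r4:5,r5:-19
  c19: CDB Add1=-24  regs: r0:-24,r1:20,r2:Add2,r3:20,r4:5,r5:-19

STATUS = VALUE -24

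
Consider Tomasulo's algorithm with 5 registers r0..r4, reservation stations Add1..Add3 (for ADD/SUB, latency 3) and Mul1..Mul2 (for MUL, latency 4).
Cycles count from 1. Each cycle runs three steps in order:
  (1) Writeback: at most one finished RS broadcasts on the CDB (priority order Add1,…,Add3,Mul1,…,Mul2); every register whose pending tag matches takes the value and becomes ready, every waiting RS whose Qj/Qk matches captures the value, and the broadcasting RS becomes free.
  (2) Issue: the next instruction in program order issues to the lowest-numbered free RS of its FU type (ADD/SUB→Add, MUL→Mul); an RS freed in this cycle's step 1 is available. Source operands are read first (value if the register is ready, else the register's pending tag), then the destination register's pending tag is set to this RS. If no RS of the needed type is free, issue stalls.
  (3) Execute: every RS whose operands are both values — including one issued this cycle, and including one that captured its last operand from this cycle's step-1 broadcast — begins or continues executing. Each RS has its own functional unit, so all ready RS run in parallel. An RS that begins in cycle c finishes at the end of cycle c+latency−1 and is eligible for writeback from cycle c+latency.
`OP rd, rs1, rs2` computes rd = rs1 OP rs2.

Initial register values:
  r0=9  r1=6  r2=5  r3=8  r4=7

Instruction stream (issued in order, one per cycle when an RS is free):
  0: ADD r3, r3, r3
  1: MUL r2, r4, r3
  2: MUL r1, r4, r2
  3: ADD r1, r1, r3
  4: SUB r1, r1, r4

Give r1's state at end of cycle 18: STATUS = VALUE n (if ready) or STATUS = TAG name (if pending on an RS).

cycle 1: issue ADD r3<-Add1 // r0:9,r1:6,r2:5,r3:Add1,r4:7
cycle 2: issue MUL r2<-Mul1 // r0:9,r1:6,r2:Mul1,r3:Add1,r4:7
cycle 3: issue MUL r1<-Mul2 // r0:9,r1:Mul2,r2:Mul1,r3:Add1,r4:7
cycle 4: CDB Add1=16; issue ADD r1<-Add1 // r0:9,r1:Add1,r2:Mul1,r3:16,r4:7
cycle 5: issue SUB r1<-Add2 // r0:9,r1:Add2,r2:Mul1,r3:16,r4:7
cycle 6: - // r0:9,r1:Add2,r2:Mul1,r3:16,r4:7
cycle 7: - // r0:9,r1:Add2,r2:Mul1,r3:16,r4:7
cycle 8: CDB Mul1=112 // r0:9,r1:Add2,r2:112,r3:16,r4:7
cycle 9: - // r0:9,r1:Add2,r2:112,r3:16,r4:7
cycle 10: - // r0:9,r1:Add2,r2:112,r3:16,r4:7
cycle 11: - // r0:9,r1:Add2,r2:112,r3:16,r4:7
cycle 12: CDB Mul2=784 // r0:9,r1:Add2,r2:112,r3:16,r4:7
cycle 13: - // r0:9,r1:Add2,r2:112,r3:16,r4:7
cycle 14: - // r0:9,r1:Add2,r2:112,r3:16,r4:7
cycle 15: CDB Add1=800 // r0:9,r1:Add2,r2:112,r3:16,r4:7
cycle 16: - // r0:9,r1:Add2,r2:112,r3:16,r4:7
cycle 17: - // r0:9,r1:Add2,r2:112,r3:16,r4:7
cycle 18: CDB Add2=793 // r0:9,r1:793,r2:112,r3:16,r4:7

STATUS = VALUE 793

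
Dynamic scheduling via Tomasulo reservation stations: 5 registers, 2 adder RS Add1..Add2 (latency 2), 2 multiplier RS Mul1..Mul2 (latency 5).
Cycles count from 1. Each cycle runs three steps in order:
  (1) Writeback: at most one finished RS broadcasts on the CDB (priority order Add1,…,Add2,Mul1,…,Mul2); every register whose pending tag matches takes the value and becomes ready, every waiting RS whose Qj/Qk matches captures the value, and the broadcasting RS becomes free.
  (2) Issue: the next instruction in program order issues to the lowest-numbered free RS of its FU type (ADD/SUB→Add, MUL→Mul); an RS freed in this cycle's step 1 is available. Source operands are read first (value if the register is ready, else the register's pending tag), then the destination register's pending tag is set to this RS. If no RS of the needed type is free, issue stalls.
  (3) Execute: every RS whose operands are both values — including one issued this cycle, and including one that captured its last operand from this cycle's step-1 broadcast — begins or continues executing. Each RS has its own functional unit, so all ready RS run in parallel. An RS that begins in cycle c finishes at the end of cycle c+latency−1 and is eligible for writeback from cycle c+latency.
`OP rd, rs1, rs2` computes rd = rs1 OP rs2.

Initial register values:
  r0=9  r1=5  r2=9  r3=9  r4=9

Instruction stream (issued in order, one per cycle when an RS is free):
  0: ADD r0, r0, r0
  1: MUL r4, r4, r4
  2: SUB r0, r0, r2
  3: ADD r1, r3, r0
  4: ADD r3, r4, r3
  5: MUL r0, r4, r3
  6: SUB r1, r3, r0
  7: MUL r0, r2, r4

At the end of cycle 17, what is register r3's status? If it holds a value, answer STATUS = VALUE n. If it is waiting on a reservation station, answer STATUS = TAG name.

cycle 1: issue ADD r0<-Add1 // r0:Add1,r1:5,r2:9,r3:9,r4:9
cycle 2: issue MUL r4<-Mul1 // r0:Add1,r1:5,r2:9,r3:9,r4:Mul1
cycle 3: CDB Add1=18; issue SUB r0<-Add1 // r0:Add1,r1:5,r2:9,r3:9,r4:Mul1
cycle 4: issue ADD r1<-Add2 // r0:Add1,r1:Add2,r2:9,r3:9,r4:Mul1
cycle 5: CDB Add1=9; issue ADD r3<-Add1 // r0:9,r1:Add2,r2:9,r3:Add1,r4:Mul1
cycle 6: issue MUL r0<-Mul2 // r0:Mul2,r1:Add2,r2:9,r3:Add1,r4:Mul1
cycle 7: CDB Add2=18; issue SUB r1<-Add2 // r0:Mul2,r1:Add2,r2:9,r3:Add1,r4:Mul1
cycle 8: CDB Mul1=81; issue MUL r0<-Mul1 // r0:Mul1,r1:Add2,r2:9,r3:Add1,r4:81
cycle 9: - // r0:Mul1,r1:Add2,r2:9,r3:Add1,r4:81
cycle 10: CDB Add1=90 // r0:Mul1,r1:Add2,r2:9,r3:90,r4:81
cycle 11: - // r0:Mul1,r1:Add2,r2:9,r3:90,r4:81
cycle 12: - // r0:Mul1,r1:Add2,r2:9,r3:90,r4:81
cycle 13: CDB Mul1=729 // r0:729,r1:Add2,r2:9,r3:90,r4:81
cycle 14: - // r0:729,r1:Add2,r2:9,r3:90,r4:81
cycle 15: CDB Mul2=7290 // r0:729,r1:Add2,r2:9,r3:90,r4:81
cycle 16: - // r0:729,r1:Add2,r2:9,r3:90,r4:81
cycle 17: CDB Add2=-7200 // r0:729,r1:-7200,r2:9,r3:90,r4:81

STATUS = VALUE 90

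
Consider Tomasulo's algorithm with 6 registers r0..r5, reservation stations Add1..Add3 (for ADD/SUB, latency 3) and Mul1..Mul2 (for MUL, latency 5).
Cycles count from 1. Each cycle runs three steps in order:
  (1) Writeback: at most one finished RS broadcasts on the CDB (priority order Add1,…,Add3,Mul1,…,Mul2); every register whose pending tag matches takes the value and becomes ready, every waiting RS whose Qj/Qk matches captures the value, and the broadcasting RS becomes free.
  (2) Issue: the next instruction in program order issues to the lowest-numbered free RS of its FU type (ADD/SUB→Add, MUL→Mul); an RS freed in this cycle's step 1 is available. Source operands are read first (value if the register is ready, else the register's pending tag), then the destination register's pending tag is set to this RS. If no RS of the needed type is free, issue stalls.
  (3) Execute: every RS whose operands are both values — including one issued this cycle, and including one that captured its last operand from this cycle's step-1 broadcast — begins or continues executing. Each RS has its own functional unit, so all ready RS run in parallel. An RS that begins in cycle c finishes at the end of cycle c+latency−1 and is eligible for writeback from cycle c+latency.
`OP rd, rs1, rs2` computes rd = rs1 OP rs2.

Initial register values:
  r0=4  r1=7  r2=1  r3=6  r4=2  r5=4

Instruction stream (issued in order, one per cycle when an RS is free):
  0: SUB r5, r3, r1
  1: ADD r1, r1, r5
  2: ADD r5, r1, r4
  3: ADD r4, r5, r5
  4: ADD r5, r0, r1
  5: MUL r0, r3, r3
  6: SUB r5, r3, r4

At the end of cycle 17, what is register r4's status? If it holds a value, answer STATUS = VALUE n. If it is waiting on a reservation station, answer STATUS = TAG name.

STATUS = VALUE 16

c1: issue SUB r5<-Add1 | r0:4,r1:7,r2:1,r3:6,r4:2,r5:Add1
c2: issue ADD r1<-Add2 | r0:4,r1:Add2,r2:1,r3:6,r4:2,r5:Add1
c3: issue ADD r5<-Add3 | r0:4,r1:Add2,r2:1,r3:6,r4:2,r5:Add3
c4: CDB Add1=-1; issue ADD r4<-Add1 | r0:4,r1:Add2,r2:1,r3:6,r4:Add1,r5:Add3
c5: stall | r0:4,r1:Add2,r2:1,r3:6,r4:Add1,r5:Add3
c6: stall | r0:4,r1:Add2,r2:1,r3:6,r4:Add1,r5:Add3
c7: CDB Add2=6; issue ADD r5<-Add2 | r0:4,r1:6,r2:1,r3:6,r4:Add1,r5:Add2
c8: issue MUL r0<-Mul1 | r0:Mul1,r1:6,r2:1,r3:6,r4:Add1,r5:Add2
c9: stall | r0:Mul1,r1:6,r2:1,r3:6,r4:Add1,r5:Add2
c10: CDB Add2=10; issue SUB r5<-Add2 | r0:Mul1,r1:6,r2:1,r3:6,r4:Add1,r5:Add2
c11: CDB Add3=8 | r0:Mul1,r1:6,r2:1,r3:6,r4:Add1,r5:Add2
c12: - | r0:Mul1,r1:6,r2:1,r3:6,r4:Add1,r5:Add2
c13: CDB Mul1=36 | r0:36,r1:6,r2:1,r3:6,r4:Add1,r5:Add2
c14: CDB Add1=16 | r0:36,r1:6,r2:1,r3:6,r4:16,r5:Add2
c15: - | r0:36,r1:6,r2:1,r3:6,r4:16,r5:Add2
c16: - | r0:36,r1:6,r2:1,r3:6,r4:16,r5:Add2
c17: CDB Add2=-10 | r0:36,r1:6,r2:1,r3:6,r4:16,r5:-10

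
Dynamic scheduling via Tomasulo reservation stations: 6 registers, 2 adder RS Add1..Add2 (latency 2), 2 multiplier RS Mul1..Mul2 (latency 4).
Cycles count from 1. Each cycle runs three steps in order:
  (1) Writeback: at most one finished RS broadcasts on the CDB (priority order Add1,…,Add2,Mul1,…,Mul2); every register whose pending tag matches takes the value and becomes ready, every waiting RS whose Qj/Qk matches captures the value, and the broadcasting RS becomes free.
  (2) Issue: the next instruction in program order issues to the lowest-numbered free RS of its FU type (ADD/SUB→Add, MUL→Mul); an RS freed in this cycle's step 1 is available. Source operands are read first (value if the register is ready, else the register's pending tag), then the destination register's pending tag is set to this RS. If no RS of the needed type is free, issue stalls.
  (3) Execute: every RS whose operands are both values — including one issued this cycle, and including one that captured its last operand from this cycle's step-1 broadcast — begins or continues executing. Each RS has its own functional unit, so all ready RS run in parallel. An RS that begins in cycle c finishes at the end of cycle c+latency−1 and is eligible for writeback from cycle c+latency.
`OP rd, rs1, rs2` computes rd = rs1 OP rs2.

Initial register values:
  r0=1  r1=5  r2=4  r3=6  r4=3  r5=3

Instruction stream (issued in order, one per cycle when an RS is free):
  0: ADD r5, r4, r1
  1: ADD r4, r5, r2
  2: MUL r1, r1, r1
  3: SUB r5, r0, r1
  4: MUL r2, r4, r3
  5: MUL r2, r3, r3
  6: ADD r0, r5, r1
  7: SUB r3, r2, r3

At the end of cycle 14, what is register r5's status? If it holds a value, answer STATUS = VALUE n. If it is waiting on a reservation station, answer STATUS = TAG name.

cycle 1: issue ADD r5<-Add1 // r0:1,r1:5,r2:4,r3:6,r4:3,r5:Add1
cycle 2: issue ADD r4<-Add2 // r0:1,r1:5,r2:4,r3:6,r4:Add2,r5:Add1
cycle 3: CDB Add1=8; issue MUL r1<-Mul1 // r0:1,r1:Mul1,r2:4,r3:6,r4:Add2,r5:8
cycle 4: issue SUB r5<-Add1 // r0:1,r1:Mul1,r2:4,r3:6,r4:Add2,r5:Add1
cycle 5: CDB Add2=12; issue MUL r2<-Mul2 // r0:1,r1:Mul1,r2:Mul2,r3:6,r4:12,r5:Add1
cycle 6: stall // r0:1,r1:Mul1,r2:Mul2,r3:6,r4:12,r5:Add1
cycle 7: CDB Mul1=25; issue MUL r2<-Mul1 // r0:1,r1:25,r2:Mul1,r3:6,r4:12,r5:Add1
cycle 8: issue ADD r0<-Add2 // r0:Add2,r1:25,r2:Mul1,r3:6,r4:12,r5:Add1
cycle 9: CDB Add1=-24; issue SUB r3<-Add1 // r0:Add2,r1:25,r2:Mul1,r3:Add1,r4:12,r5:-24
cycle 10: CDB Mul2=72 // r0:Add2,r1:25,r2:Mul1,r3:Add1,r4:12,r5:-24
cycle 11: CDB Add2=1 // r0:1,r1:25,r2:Mul1,r3:Add1,r4:12,r5:-24
cycle 12: CDB Mul1=36 // r0:1,r1:25,r2:36,r3:Add1,r4:12,r5:-24
cycle 13: - // r0:1,r1:25,r2:36,r3:Add1,r4:12,r5:-24
cycle 14: CDB Add1=30 // r0:1,r1:25,r2:36,r3:30,r4:12,r5:-24

STATUS = VALUE -24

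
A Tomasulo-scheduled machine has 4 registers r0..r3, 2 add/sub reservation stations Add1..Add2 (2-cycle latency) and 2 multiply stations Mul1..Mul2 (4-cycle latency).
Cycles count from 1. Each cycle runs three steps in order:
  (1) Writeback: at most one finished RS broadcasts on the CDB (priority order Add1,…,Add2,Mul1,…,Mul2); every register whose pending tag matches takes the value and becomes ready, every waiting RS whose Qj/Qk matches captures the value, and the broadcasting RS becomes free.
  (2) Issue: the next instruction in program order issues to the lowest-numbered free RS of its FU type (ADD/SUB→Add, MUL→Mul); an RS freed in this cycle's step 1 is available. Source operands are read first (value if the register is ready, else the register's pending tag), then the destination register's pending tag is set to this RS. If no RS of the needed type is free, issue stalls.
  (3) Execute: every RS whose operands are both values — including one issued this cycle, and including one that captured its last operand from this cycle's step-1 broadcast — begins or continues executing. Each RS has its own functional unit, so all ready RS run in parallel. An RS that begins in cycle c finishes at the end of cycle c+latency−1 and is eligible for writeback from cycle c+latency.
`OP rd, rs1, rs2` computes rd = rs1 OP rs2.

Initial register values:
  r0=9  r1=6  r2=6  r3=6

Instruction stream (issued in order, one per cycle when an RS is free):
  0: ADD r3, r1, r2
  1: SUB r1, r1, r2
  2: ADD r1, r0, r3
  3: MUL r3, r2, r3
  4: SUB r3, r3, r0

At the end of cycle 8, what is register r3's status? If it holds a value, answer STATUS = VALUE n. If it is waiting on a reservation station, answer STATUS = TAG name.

cycle 1: issue ADD r3<-Add1 // r0:9,r1:6,r2:6,r3:Add1
cycle 2: issue SUB r1<-Add2 // r0:9,r1:Add2,r2:6,r3:Add1
cycle 3: CDB Add1=12; issue ADD r1<-Add1 // r0:9,r1:Add1,r2:6,r3:12
cycle 4: CDB Add2=0; issue MUL r3<-Mul1 // r0:9,r1:Add1,r2:6,r3:Mul1
cycle 5: CDB Add1=21; issue SUB r3<-Add1 // r0:9,r1:21,r2:6,r3:Add1
cycle 6: - // r0:9,r1:21,r2:6,r3:Add1
cycle 7: - // r0:9,r1:21,r2:6,r3:Add1
cycle 8: CDB Mul1=72 // r0:9,r1:21,r2:6,r3:Add1

STATUS = TAG Add1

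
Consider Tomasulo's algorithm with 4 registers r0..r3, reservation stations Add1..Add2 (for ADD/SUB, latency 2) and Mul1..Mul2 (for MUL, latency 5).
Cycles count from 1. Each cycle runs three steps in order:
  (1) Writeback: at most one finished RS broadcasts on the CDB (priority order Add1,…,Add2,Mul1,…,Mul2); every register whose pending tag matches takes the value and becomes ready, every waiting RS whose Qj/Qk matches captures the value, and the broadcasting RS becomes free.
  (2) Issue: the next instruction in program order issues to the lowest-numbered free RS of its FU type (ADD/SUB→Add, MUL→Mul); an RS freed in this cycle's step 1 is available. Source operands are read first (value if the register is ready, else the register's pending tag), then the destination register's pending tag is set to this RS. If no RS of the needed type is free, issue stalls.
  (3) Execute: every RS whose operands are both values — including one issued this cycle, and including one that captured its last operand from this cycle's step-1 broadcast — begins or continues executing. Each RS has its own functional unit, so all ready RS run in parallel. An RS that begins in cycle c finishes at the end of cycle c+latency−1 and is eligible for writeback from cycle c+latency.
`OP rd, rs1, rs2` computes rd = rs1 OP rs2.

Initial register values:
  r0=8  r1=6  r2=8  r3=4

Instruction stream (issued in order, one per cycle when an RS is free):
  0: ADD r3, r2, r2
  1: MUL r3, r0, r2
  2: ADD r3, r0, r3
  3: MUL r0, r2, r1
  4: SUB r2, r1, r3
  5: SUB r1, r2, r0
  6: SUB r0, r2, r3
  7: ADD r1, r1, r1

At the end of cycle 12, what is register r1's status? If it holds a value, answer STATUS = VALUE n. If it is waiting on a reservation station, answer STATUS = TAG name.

STATUS = TAG Add1

  c1: issue ADD r3<-Add1  regs: r0:8,r1:6,r2:8,r3:Add1
  c2: issue MUL r3<-Mul1  regs: r0:8,r1:6,r2:8,r3:Mul1
  c3: CDB Add1=16; issue ADD r3<-Add1  regs: r0:8,r1:6,r2:8,r3:Add1
  c4: issue MUL r0<-Mul2  regs: r0:Mul2,r1:6,r2:8,r3:Add1
  c5: issue SUB r2<-Add2  regs: r0:Mul2,r1:6,r2:Add2,r3:Add1
  c6: stall  regs: r0:Mul2,r1:6,r2:Add2,r3:Add1
  c7: CDB Mul1=64; stall  regs: r0:Mul2,r1:6,r2:Add2,r3:Add1
  c8: stall  regs: r0:Mul2,r1:6,r2:Add2,r3:Add1
  c9: CDB Add1=72; issue SUB r1<-Add1  regs: r0:Mul2,r1:Add1,r2:Add2,r3:72
  c10: CDB Mul2=48; stall  regs: r0:48,r1:Add1,r2:Add2,r3:72
  c11: CDB Add2=-66; issue SUB r0<-Add2  regs: r0:Add2,r1:Add1,r2:-66,r3:72
  c12: stall  regs: r0:Add2,r1:Add1,r2:-66,r3:72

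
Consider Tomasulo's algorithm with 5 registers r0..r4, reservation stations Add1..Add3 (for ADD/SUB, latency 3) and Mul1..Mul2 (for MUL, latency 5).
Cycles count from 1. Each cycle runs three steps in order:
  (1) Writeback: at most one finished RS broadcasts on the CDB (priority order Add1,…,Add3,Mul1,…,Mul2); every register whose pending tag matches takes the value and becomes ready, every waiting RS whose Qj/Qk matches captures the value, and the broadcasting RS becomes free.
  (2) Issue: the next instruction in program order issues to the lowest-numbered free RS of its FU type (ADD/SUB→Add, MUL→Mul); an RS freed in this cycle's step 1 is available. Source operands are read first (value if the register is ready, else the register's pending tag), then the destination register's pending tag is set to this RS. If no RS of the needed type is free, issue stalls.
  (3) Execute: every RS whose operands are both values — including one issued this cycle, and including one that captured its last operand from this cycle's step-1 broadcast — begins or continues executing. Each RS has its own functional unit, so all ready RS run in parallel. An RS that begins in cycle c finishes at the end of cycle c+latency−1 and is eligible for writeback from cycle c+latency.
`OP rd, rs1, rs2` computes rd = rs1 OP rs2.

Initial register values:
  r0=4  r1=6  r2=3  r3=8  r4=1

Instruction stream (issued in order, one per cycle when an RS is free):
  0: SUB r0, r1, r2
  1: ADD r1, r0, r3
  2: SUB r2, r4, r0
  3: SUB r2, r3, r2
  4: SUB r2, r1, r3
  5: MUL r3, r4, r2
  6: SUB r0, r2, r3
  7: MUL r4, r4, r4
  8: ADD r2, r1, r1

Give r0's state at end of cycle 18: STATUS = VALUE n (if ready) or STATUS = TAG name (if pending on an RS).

c1: issue SUB r0<-Add1 | r0:Add1,r1:6,r2:3,r3:8,r4:1
c2: issue ADD r1<-Add2 | r0:Add1,r1:Add2,r2:3,r3:8,r4:1
c3: issue SUB r2<-Add3 | r0:Add1,r1:Add2,r2:Add3,r3:8,r4:1
c4: CDB Add1=3; issue SUB r2<-Add1 | r0:3,r1:Add2,r2:Add1,r3:8,r4:1
c5: stall | r0:3,r1:Add2,r2:Add1,r3:8,r4:1
c6: stall | r0:3,r1:Add2,r2:Add1,r3:8,r4:1
c7: CDB Add2=11; issue SUB r2<-Add2 | r0:3,r1:11,r2:Add2,r3:8,r4:1
c8: CDB Add3=-2; issue MUL r3<-Mul1 | r0:3,r1:11,r2:Add2,r3:Mul1,r4:1
c9: issue SUB r0<-Add3 | r0:Add3,r1:11,r2:Add2,r3:Mul1,r4:1
c10: CDB Add2=3; issue MUL r4<-Mul2 | r0:Add3,r1:11,r2:3,r3:Mul1,r4:Mul2
c11: CDB Add1=10; issue ADD r2<-Add1 | r0:Add3,r1:11,r2:Add1,r3:Mul1,r4:Mul2
c12: - | r0:Add3,r1:11,r2:Add1,r3:Mul1,r4:Mul2
c13: - | r0:Add3,r1:11,r2:Add1,r3:Mul1,r4:Mul2
c14: CDB Add1=22 | r0:Add3,r1:11,r2:22,r3:Mul1,r4:Mul2
c15: CDB Mul1=3 | r0:Add3,r1:11,r2:22,r3:3,r4:Mul2
c16: CDB Mul2=1 | r0:Add3,r1:11,r2:22,r3:3,r4:1
c17: - | r0:Add3,r1:11,r2:22,r3:3,r4:1
c18: CDB Add3=0 | r0:0,r1:11,r2:22,r3:3,r4:1

STATUS = VALUE 0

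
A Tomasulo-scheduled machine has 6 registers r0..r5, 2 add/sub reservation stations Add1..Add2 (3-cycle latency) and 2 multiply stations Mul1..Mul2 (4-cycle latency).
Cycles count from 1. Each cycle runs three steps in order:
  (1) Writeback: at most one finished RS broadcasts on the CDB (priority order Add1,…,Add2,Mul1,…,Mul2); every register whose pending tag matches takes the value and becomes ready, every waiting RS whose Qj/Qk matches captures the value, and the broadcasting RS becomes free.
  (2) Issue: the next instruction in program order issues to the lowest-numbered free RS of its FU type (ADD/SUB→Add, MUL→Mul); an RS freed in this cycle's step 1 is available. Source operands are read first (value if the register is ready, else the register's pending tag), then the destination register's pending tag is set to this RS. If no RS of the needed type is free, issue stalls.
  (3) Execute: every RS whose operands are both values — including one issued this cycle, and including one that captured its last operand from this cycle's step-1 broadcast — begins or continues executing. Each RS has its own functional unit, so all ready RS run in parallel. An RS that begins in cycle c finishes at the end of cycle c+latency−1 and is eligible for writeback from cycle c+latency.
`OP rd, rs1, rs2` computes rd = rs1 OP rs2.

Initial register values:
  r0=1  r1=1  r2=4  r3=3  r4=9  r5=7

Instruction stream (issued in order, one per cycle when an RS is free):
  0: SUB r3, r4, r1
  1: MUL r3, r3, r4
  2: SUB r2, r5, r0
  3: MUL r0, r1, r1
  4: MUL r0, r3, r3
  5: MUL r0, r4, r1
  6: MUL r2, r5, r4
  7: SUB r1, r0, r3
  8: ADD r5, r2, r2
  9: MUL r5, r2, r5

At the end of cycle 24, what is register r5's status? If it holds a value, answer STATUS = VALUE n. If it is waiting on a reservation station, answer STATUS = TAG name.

cycle 1: issue SUB r3<-Add1 // r0:1,r1:1,r2:4,r3:Add1,r4:9,r5:7
cycle 2: issue MUL r3<-Mul1 // r0:1,r1:1,r2:4,r3:Mul1,r4:9,r5:7
cycle 3: issue SUB r2<-Add2 // r0:1,r1:1,r2:Add2,r3:Mul1,r4:9,r5:7
cycle 4: CDB Add1=8; issue MUL r0<-Mul2 // r0:Mul2,r1:1,r2:Add2,r3:Mul1,r4:9,r5:7
cycle 5: stall // r0:Mul2,r1:1,r2:Add2,r3:Mul1,r4:9,r5:7
cycle 6: CDB Add2=6; stall // r0:Mul2,r1:1,r2:6,r3:Mul1,r4:9,r5:7
cycle 7: stall // r0:Mul2,r1:1,r2:6,r3:Mul1,r4:9,r5:7
cycle 8: CDB Mul1=72; issue MUL r0<-Mul1 // r0:Mul1,r1:1,r2:6,r3:72,r4:9,r5:7
cycle 9: CDB Mul2=1; issue MUL r0<-Mul2 // r0:Mul2,r1:1,r2:6,r3:72,r4:9,r5:7
cycle 10: stall // r0:Mul2,r1:1,r2:6,r3:72,r4:9,r5:7
cycle 11: stall // r0:Mul2,r1:1,r2:6,r3:72,r4:9,r5:7
cycle 12: CDB Mul1=5184; issue MUL r2<-Mul1 // r0:Mul2,r1:1,r2:Mul1,r3:72,r4:9,r5:7
cycle 13: CDB Mul2=9; issue SUB r1<-Add1 // r0:9,r1:Add1,r2:Mul1,r3:72,r4:9,r5:7
cycle 14: issue ADD r5<-Add2 // r0:9,r1:Add1,r2:Mul1,r3:72,r4:9,r5:Add2
cycle 15: issue MUL r5<-Mul2 // r0:9,r1:Add1,r2:Mul1,r3:72,r4:9,r5:Mul2
cycle 16: CDB Add1=-63 // r0:9,r1:-63,r2:Mul1,r3:72,r4:9,r5:Mul2
cycle 17: CDB Mul1=63 // r0:9,r1:-63,r2:63,r3:72,r4:9,r5:Mul2
cycle 18: - // r0:9,r1:-63,r2:63,r3:72,r4:9,r5:Mul2
cycle 19: - // r0:9,r1:-63,r2:63,r3:72,r4:9,r5:Mul2
cycle 20: CDB Add2=126 // r0:9,r1:-63,r2:63,r3:72,r4:9,r5:Mul2
cycle 21: - // r0:9,r1:-63,r2:63,r3:72,r4:9,r5:Mul2
cycle 22: - // r0:9,r1:-63,r2:63,r3:72,r4:9,r5:Mul2
cycle 23: - // r0:9,r1:-63,r2:63,r3:72,r4:9,r5:Mul2
cycle 24: CDB Mul2=7938 // r0:9,r1:-63,r2:63,r3:72,r4:9,r5:7938

STATUS = VALUE 7938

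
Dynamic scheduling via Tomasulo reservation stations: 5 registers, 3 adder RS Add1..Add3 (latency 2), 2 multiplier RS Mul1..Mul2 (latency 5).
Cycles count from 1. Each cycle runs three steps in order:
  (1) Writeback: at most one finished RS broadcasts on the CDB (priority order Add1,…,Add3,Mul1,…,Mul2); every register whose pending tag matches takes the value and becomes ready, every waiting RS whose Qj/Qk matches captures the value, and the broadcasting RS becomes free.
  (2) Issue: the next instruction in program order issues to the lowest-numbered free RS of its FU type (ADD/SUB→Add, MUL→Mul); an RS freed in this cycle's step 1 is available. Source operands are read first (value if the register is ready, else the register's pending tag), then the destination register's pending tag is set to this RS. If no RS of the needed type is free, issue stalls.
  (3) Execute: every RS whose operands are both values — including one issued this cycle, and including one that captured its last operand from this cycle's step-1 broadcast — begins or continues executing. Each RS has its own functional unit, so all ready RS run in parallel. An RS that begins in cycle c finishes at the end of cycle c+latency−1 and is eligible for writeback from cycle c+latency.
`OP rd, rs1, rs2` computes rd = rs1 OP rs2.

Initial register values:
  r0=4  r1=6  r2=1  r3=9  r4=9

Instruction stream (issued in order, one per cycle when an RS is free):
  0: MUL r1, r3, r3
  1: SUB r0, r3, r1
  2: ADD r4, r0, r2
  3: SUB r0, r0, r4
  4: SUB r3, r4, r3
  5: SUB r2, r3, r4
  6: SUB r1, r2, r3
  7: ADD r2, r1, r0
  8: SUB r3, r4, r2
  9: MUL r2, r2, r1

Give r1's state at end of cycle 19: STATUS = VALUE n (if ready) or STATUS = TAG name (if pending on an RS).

c1: issue MUL r1<-Mul1 | r0:4,r1:Mul1,r2:1,r3:9,r4:9
c2: issue SUB r0<-Add1 | r0:Add1,r1:Mul1,r2:1,r3:9,r4:9
c3: issue ADD r4<-Add2 | r0:Add1,r1:Mul1,r2:1,r3:9,r4:Add2
c4: issue SUB r0<-Add3 | r0:Add3,r1:Mul1,r2:1,r3:9,r4:Add2
c5: stall | r0:Add3,r1:Mul1,r2:1,r3:9,r4:Add2
c6: CDB Mul1=81; stall | r0:Add3,r1:81,r2:1,r3:9,r4:Add2
c7: stall | r0:Add3,r1:81,r2:1,r3:9,r4:Add2
c8: CDB Add1=-72; issue SUB r3<-Add1 | r0:Add3,r1:81,r2:1,r3:Add1,r4:Add2
c9: stall | r0:Add3,r1:81,r2:1,r3:Add1,r4:Add2
c10: CDB Add2=-71; issue SUB r2<-Add2 | r0:Add3,r1:81,r2:Add2,r3:Add1,r4:-71
c11: stall | r0:Add3,r1:81,r2:Add2,r3:Add1,r4:-71
c12: CDB Add1=-80; issue SUB r1<-Add1 | r0:Add3,r1:Add1,r2:Add2,r3:-80,r4:-71
c13: CDB Add3=-1; issue ADD r2<-Add3 | r0:-1,r1:Add1,r2:Add3,r3:-80,r4:-71
c14: CDB Add2=-9; issue SUB r3<-Add2 | r0:-1,r1:Add1,r2:Add3,r3:Add2,r4:-71
c15: issue MUL r2<-Mul1 | r0:-1,r1:Add1,r2:Mul1,r3:Add2,r4:-71
c16: CDB Add1=71 | r0:-1,r1:71,r2:Mul1,r3:Add2,r4:-71
c17: - | r0:-1,r1:71,r2:Mul1,r3:Add2,r4:-71
c18: CDB Add3=70 | r0:-1,r1:71,r2:Mul1,r3:Add2,r4:-71
c19: - | r0:-1,r1:71,r2:Mul1,r3:Add2,r4:-71

STATUS = VALUE 71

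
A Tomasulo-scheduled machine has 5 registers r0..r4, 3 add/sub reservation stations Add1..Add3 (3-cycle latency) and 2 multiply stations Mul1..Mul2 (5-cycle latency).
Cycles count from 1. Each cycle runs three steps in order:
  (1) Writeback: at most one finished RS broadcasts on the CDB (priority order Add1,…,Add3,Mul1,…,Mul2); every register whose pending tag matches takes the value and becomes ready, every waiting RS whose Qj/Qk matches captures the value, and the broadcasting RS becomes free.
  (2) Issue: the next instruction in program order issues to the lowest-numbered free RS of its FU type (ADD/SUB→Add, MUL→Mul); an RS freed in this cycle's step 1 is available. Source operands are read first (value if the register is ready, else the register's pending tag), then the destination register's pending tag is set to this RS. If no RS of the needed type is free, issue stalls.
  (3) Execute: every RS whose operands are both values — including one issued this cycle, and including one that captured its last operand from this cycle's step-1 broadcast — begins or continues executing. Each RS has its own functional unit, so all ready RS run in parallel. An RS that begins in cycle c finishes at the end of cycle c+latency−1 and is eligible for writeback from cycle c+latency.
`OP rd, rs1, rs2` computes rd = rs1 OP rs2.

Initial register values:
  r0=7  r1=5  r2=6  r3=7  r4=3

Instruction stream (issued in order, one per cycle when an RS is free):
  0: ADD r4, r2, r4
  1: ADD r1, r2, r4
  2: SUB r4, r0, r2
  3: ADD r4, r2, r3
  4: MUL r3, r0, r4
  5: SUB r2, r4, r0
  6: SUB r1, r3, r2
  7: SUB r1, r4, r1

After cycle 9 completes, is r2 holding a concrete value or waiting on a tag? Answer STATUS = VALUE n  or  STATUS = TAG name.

STATUS = TAG Add3

cycle 1: issue ADD r4<-Add1 // r0:7,r1:5,r2:6,r3:7,r4:Add1
cycle 2: issue ADD r1<-Add2 // r0:7,r1:Add2,r2:6,r3:7,r4:Add1
cycle 3: issue SUB r4<-Add3 // r0:7,r1:Add2,r2:6,r3:7,r4:Add3
cycle 4: CDB Add1=9; issue ADD r4<-Add1 // r0:7,r1:Add2,r2:6,r3:7,r4:Add1
cycle 5: issue MUL r3<-Mul1 // r0:7,r1:Add2,r2:6,r3:Mul1,r4:Add1
cycle 6: CDB Add3=1; issue SUB r2<-Add3 // r0:7,r1:Add2,r2:Add3,r3:Mul1,r4:Add1
cycle 7: CDB Add1=13; issue SUB r1<-Add1 // r0:7,r1:Add1,r2:Add3,r3:Mul1,r4:13
cycle 8: CDB Add2=15; issue SUB r1<-Add2 // r0:7,r1:Add2,r2:Add3,r3:Mul1,r4:13
cycle 9: - // r0:7,r1:Add2,r2:Add3,r3:Mul1,r4:13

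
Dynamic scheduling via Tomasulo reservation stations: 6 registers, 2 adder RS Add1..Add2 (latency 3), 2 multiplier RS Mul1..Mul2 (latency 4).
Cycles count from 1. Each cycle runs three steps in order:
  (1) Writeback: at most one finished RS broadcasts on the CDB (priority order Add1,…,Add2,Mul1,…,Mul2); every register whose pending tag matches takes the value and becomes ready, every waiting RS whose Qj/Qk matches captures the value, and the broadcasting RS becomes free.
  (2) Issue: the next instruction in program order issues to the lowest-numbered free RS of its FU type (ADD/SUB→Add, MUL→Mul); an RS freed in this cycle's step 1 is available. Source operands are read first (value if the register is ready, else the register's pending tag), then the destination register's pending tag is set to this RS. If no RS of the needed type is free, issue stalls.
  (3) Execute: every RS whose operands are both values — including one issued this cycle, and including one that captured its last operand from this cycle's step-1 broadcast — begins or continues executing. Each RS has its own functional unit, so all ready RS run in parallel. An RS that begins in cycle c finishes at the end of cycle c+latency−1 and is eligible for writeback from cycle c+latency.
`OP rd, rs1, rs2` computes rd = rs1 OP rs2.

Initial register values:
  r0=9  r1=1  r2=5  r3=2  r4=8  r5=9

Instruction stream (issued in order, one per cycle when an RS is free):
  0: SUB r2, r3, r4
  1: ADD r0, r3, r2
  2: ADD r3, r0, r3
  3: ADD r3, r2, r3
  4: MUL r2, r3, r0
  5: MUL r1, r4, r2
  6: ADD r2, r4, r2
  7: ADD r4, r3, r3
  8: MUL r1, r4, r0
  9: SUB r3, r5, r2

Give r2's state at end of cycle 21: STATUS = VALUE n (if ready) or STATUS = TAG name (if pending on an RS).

cycle 1: issue SUB r2<-Add1 // r0:9,r1:1,r2:Add1,r3:2,r4:8,r5:9
cycle 2: issue ADD r0<-Add2 // r0:Add2,r1:1,r2:Add1,r3:2,r4:8,r5:9
cycle 3: stall // r0:Add2,r1:1,r2:Add1,r3:2,r4:8,r5:9
cycle 4: CDB Add1=-6; issue ADD r3<-Add1 // r0:Add2,r1:1,r2:-6,r3:Add1,r4:8,r5:9
cycle 5: stall // r0:Add2,r1:1,r2:-6,r3:Add1,r4:8,r5:9
cycle 6: stall // r0:Add2,r1:1,r2:-6,r3:Add1,r4:8,r5:9
cycle 7: CDB Add2=-4; issue ADD r3<-Add2 // r0:-4,r1:1,r2:-6,r3:Add2,r4:8,r5:9
cycle 8: issue MUL r2<-Mul1 // r0:-4,r1:1,r2:Mul1,r3:Add2,r4:8,r5:9
cycle 9: issue MUL r1<-Mul2 // r0:-4,r1:Mul2,r2:Mul1,r3:Add2,r4:8,r5:9
cycle 10: CDB Add1=-2; issue ADD r2<-Add1 // r0:-4,r1:Mul2,r2:Add1,r3:Add2,r4:8,r5:9
cycle 11: stall // r0:-4,r1:Mul2,r2:Add1,r3:Add2,r4:8,r5:9
cycle 12: stall // r0:-4,r1:Mul2,r2:Add1,r3:Add2,r4:8,r5:9
cycle 13: CDB Add2=-8; issue ADD r4<-Add2 // r0:-4,r1:Mul2,r2:Add1,r3:-8,r4:Add2,r5:9
cycle 14: stall // r0:-4,r1:Mul2,r2:Add1,r3:-8,r4:Add2,r5:9
cycle 15: stall // r0:-4,r1:Mul2,r2:Add1,r3:-8,r4:Add2,r5:9
cycle 16: CDB Add2=-16; stall // r0:-4,r1:Mul2,r2:Add1,r3:-8,r4:-16,r5:9
cycle 17: CDB Mul1=32; issue MUL r1<-Mul1 // r0:-4,r1:Mul1,r2:Add1,r3:-8,r4:-16,r5:9
cycle 18: issue SUB r3<-Add2 // r0:-4,r1:Mul1,r2:Add1,r3:Add2,r4:-16,r5:9
cycle 19: - // r0:-4,r1:Mul1,r2:Add1,r3:Add2,r4:-16,r5:9
cycle 20: CDB Add1=40 // r0:-4,r1:Mul1,r2:40,r3:Add2,r4:-16,r5:9
cycle 21: CDB Mul1=64 // r0:-4,r1:64,r2:40,r3:Add2,r4:-16,r5:9

STATUS = VALUE 40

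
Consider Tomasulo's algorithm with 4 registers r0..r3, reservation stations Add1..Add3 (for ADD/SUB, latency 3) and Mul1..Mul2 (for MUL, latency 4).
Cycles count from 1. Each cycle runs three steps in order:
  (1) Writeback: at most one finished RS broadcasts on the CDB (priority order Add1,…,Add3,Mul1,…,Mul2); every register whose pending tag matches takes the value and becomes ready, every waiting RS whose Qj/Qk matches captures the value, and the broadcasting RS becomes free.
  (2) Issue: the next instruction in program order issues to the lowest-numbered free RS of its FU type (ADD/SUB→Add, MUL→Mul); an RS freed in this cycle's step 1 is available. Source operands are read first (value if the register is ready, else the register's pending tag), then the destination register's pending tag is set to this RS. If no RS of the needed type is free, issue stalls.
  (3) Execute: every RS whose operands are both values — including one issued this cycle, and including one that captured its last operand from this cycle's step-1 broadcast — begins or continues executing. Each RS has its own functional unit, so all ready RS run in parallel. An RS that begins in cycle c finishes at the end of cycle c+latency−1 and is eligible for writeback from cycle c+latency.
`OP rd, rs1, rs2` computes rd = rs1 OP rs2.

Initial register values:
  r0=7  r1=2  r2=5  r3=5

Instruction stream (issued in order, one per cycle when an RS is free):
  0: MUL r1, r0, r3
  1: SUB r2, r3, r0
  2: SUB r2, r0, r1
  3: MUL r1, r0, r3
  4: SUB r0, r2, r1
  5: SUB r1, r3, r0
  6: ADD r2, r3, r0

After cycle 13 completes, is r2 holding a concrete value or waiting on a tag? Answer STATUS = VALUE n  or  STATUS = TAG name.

c1: issue MUL r1<-Mul1 | r0:7,r1:Mul1,r2:5,r3:5
c2: issue SUB r2<-Add1 | r0:7,r1:Mul1,r2:Add1,r3:5
c3: issue SUB r2<-Add2 | r0:7,r1:Mul1,r2:Add2,r3:5
c4: issue MUL r1<-Mul2 | r0:7,r1:Mul2,r2:Add2,r3:5
c5: CDB Add1=-2; issue SUB r0<-Add1 | r0:Add1,r1:Mul2,r2:Add2,r3:5
c6: CDB Mul1=35; issue SUB r1<-Add3 | r0:Add1,r1:Add3,r2:Add2,r3:5
c7: stall | r0:Add1,r1:Add3,r2:Add2,r3:5
c8: CDB Mul2=35; stall | r0:Add1,r1:Add3,r2:Add2,r3:5
c9: CDB Add2=-28; issue ADD r2<-Add2 | r0:Add1,r1:Add3,r2:Add2,r3:5
c10: - | r0:Add1,r1:Add3,r2:Add2,r3:5
c11: - | r0:Add1,r1:Add3,r2:Add2,r3:5
c12: CDB Add1=-63 | r0:-63,r1:Add3,r2:Add2,r3:5
c13: - | r0:-63,r1:Add3,r2:Add2,r3:5

STATUS = TAG Add2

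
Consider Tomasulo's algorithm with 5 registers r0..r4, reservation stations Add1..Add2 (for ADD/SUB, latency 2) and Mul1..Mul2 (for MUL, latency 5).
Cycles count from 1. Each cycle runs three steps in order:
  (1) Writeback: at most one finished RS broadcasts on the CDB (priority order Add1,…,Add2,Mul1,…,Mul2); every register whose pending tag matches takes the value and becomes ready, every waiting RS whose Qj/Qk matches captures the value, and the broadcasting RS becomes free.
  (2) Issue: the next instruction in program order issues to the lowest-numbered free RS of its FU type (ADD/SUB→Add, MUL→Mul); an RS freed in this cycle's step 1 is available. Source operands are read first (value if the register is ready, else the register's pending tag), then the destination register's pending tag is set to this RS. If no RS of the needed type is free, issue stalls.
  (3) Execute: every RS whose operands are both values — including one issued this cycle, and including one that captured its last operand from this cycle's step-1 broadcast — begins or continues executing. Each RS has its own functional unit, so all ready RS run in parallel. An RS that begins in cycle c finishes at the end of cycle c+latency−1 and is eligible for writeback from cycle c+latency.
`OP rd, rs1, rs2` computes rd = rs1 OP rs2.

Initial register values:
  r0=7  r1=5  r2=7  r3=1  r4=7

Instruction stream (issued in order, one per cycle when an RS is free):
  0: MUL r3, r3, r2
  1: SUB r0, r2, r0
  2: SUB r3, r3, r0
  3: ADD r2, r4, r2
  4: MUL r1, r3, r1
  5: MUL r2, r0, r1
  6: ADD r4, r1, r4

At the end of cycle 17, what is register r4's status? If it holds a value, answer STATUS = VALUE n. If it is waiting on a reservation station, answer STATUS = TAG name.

STATUS = VALUE 42

cycle 1: issue MUL r3<-Mul1 // r0:7,r1:5,r2:7,r3:Mul1,r4:7
cycle 2: issue SUB r0<-Add1 // r0:Add1,r1:5,r2:7,r3:Mul1,r4:7
cycle 3: issue SUB r3<-Add2 // r0:Add1,r1:5,r2:7,r3:Add2,r4:7
cycle 4: CDB Add1=0; issue ADD r2<-Add1 // r0:0,r1:5,r2:Add1,r3:Add2,r4:7
cycle 5: issue MUL r1<-Mul2 // r0:0,r1:Mul2,r2:Add1,r3:Add2,r4:7
cycle 6: CDB Add1=14; stall // r0:0,r1:Mul2,r2:14,r3:Add2,r4:7
cycle 7: CDB Mul1=7; issue MUL r2<-Mul1 // r0:0,r1:Mul2,r2:Mul1,r3:Add2,r4:7
cycle 8: issue ADD r4<-Add1 // r0:0,r1:Mul2,r2:Mul1,r3:Add2,r4:Add1
cycle 9: CDB Add2=7 // r0:0,r1:Mul2,r2:Mul1,r3:7,r4:Add1
cycle 10: - // r0:0,r1:Mul2,r2:Mul1,r3:7,r4:Add1
cycle 11: - // r0:0,r1:Mul2,r2:Mul1,r3:7,r4:Add1
cycle 12: - // r0:0,r1:Mul2,r2:Mul1,r3:7,r4:Add1
cycle 13: - // r0:0,r1:Mul2,r2:Mul1,r3:7,r4:Add1
cycle 14: CDB Mul2=35 // r0:0,r1:35,r2:Mul1,r3:7,r4:Add1
cycle 15: - // r0:0,r1:35,r2:Mul1,r3:7,r4:Add1
cycle 16: CDB Add1=42 // r0:0,r1:35,r2:Mul1,r3:7,r4:42
cycle 17: - // r0:0,r1:35,r2:Mul1,r3:7,r4:42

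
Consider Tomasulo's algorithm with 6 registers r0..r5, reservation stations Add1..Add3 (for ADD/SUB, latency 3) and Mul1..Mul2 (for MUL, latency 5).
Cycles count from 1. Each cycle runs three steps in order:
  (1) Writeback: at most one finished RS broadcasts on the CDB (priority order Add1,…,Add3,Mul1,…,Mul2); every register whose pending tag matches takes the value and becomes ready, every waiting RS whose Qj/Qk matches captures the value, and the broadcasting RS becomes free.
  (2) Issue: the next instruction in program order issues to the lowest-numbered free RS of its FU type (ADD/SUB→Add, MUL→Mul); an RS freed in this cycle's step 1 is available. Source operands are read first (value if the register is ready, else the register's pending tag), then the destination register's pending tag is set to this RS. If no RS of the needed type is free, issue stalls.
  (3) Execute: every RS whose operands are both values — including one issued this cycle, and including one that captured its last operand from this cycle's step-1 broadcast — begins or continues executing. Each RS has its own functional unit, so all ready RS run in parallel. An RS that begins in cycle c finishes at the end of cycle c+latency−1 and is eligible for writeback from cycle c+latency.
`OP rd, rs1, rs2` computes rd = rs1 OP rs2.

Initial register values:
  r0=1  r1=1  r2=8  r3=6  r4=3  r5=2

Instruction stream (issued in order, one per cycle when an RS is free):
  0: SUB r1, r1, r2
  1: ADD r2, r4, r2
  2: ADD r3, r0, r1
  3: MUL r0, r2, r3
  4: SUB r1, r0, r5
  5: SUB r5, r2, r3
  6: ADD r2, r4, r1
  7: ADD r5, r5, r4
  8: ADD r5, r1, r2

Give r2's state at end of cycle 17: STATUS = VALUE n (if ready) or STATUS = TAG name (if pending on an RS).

STATUS = TAG Add3

c1: issue SUB r1<-Add1 | r0:1,r1:Add1,r2:8,r3:6,r4:3,r5:2
c2: issue ADD r2<-Add2 | r0:1,r1:Add1,r2:Add2,r3:6,r4:3,r5:2
c3: issue ADD r3<-Add3 | r0:1,r1:Add1,r2:Add2,r3:Add3,r4:3,r5:2
c4: CDB Add1=-7; issue MUL r0<-Mul1 | r0:Mul1,r1:-7,r2:Add2,r3:Add3,r4:3,r5:2
c5: CDB Add2=11; issue SUB r1<-Add1 | r0:Mul1,r1:Add1,r2:11,r3:Add3,r4:3,r5:2
c6: issue SUB r5<-Add2 | r0:Mul1,r1:Add1,r2:11,r3:Add3,r4:3,r5:Add2
c7: CDB Add3=-6; issue ADD r2<-Add3 | r0:Mul1,r1:Add1,r2:Add3,r3:-6,r4:3,r5:Add2
c8: stall | r0:Mul1,r1:Add1,r2:Add3,r3:-6,r4:3,r5:Add2
c9: stall | r0:Mul1,r1:Add1,r2:Add3,r3:-6,r4:3,r5:Add2
c10: CDB Add2=17; issue ADD r5<-Add2 | r0:Mul1,r1:Add1,r2:Add3,r3:-6,r4:3,r5:Add2
c11: stall | r0:Mul1,r1:Add1,r2:Add3,r3:-6,r4:3,r5:Add2
c12: CDB Mul1=-66; stall | r0:-66,r1:Add1,r2:Add3,r3:-6,r4:3,r5:Add2
c13: CDB Add2=20; issue ADD r5<-Add2 | r0:-66,r1:Add1,r2:Add3,r3:-6,r4:3,r5:Add2
c14: - | r0:-66,r1:Add1,r2:Add3,r3:-6,r4:3,r5:Add2
c15: CDB Add1=-68 | r0:-66,r1:-68,r2:Add3,r3:-6,r4:3,r5:Add2
c16: - | r0:-66,r1:-68,r2:Add3,r3:-6,r4:3,r5:Add2
c17: - | r0:-66,r1:-68,r2:Add3,r3:-6,r4:3,r5:Add2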